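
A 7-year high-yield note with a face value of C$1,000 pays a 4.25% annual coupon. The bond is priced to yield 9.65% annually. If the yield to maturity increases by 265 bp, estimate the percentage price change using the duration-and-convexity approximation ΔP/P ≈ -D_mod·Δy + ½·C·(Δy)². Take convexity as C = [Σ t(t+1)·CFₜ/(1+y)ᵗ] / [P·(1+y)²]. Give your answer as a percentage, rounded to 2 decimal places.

-13.26%

With y = 0.0965:
  t   CF        PV=CF/(1+0.0965)^t    t·PV        t(t+1)·PV
  1        42.50        38.7597        38.7597          77.5194
  2        42.50        35.3486        70.6971         212.0913
  3        42.50        32.2376        96.7129         386.8515
  4        42.50        29.4005       117.6019         588.0096
  5        42.50        26.8130       134.0651         804.3906
  6        42.50        24.4533       146.7197       1,027.0377
  7     1,042.50       547.0356     3,829.2494      30,633.9951
  Σ                    734.0483     4,433.8058      33,729.8952
P = 734.0483; D_Mac = 6.04021 yrs; D_mod = 5.50863 yrs; C = 38.21845.
Duration effect: -5.50863 × (+0.0265) = -0.145979
Convexity effect: 0.5 × 38.21845 × (0.0265)² = +0.0134195
ΔP/P ≈ -0.145979 + 0.0134195 = -0.132559 = -13.2559%.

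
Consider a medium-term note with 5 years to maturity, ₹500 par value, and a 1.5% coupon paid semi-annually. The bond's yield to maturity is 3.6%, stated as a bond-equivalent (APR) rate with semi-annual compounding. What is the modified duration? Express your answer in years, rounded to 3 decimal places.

4.740 years

Periodic yield y = 0.018. First find Macaulay duration:
  t   CF        PV=CF/(1+0.018)^t    t·PV
  1         3.75         3.6837         3.6837
  2         3.75         3.6186         7.2371
  3         3.75         3.5546        10.6637
  4         3.75         3.4917        13.9669
  5         3.75         3.4300        17.1499
  6         3.75         3.3693        20.2160
  7         3.75         3.3098        23.1683
  8         3.75         3.2512        26.0099
  9         3.75         3.1938        28.7438
  10      503.75       421.4415     4,214.4148
  Σ                    452.3441     4,365.2542
P = 452.3441; Macaulay duration = 4,365.2542 / 452.3441 = 9.65030 half-year periods = 4.82515 years.
Modified duration = D_Mac / (1 + y) = 4.82515 / 1.018 = 4.73983 years.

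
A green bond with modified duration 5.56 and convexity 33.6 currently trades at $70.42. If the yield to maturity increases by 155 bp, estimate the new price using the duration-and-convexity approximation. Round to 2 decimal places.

Duration effect: -D_mod·Δy = -5.56 × (+0.0155) = -0.086180
Convexity effect: ½·C·(Δy)² = 0.5 × 33.6 × (0.0155)² = +0.0040362
ΔP/P ≈ -0.086180 + 0.0040362 = -0.0821438
New price ≈ 70.42 × (1 - 0.0821438) = 64.635433604.

$64.64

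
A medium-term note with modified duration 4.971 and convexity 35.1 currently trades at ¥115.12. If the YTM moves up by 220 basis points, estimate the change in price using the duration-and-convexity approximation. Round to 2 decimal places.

-¥11.61

Duration effect: -D_mod·Δy = -4.971 × (+0.022) = -0.109362
Convexity effect: ½·C·(Δy)² = 0.5 × 35.1 × (0.022)² = +0.0084942
ΔP/P ≈ -0.109362 + 0.0084942 = -0.1008678
ΔP ≈ 115.12 × (-0.1008678) = -11.611901136.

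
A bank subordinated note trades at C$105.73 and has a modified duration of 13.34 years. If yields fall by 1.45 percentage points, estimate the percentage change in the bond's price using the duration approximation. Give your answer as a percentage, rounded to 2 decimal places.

+19.34%

Duration approximation: ΔP/P ≈ -D_mod · Δy = -13.34 × (-0.0145) = +0.193430.
As a percentage: +19.3430%.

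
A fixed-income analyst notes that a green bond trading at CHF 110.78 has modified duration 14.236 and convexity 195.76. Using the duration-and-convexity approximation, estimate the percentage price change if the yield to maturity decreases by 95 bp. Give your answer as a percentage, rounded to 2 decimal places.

+14.41%

Duration effect: -D_mod·Δy = -14.236 × (-0.0095) = +0.135242
Convexity effect: ½·C·(Δy)² = 0.5 × 195.76 × (-0.0095)² = +0.00883367
ΔP/P ≈ +0.135242 + 0.00883367 = +0.14407567
= +14.407567%.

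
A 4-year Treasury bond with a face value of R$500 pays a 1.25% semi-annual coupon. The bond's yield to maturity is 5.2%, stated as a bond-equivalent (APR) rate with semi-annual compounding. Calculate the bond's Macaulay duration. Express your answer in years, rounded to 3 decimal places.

3.906 years

Periodic yield y = 0.026. Discount each cash flow and weight by its period:
  t   CF        PV=CF/(1+0.026)^t    t·PV
  1        3.125         3.0458         3.0458
  2        3.125         2.9686         5.9372
  3        3.125         2.8934         8.6802
  4        3.125         2.8201        11.2803
  5        3.125         2.7486        13.7431
  6        3.125         2.6790        16.0737
  7        3.125         2.6111        18.2775
  8      503.125       409.7293     3,277.8343
  Σ                    429.4958     3,354.8722
Price P = Σ PV = 429.4958.
Macaulay duration = Σ(t·PV) / P = 3,354.8722 / 429.4958 = 7.81119 half-year periods.
In years: 7.81119 / 2 = 3.90559 years.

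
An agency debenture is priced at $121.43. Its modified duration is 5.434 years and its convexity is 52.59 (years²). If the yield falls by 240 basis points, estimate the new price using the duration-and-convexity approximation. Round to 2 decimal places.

Duration effect: -D_mod·Δy = -5.434 × (-0.024) = +0.130416
Convexity effect: ½·C·(Δy)² = 0.5 × 52.59 × (-0.024)² = +0.01514592
ΔP/P ≈ +0.130416 + 0.01514592 = +0.14556192
New price ≈ 121.43 × (1 + 0.14556192) = 139.1055839456.

$139.11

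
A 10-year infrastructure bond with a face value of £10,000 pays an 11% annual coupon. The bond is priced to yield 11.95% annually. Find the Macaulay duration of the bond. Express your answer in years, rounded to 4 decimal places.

6.4379 years

Periodic yield y = 0.1195. Discount each cash flow and weight by its year:
  t   CF        PV=CF/(1+0.1195)^t    t·PV
  1     1,100.00       982.5815       982.5815
  2     1,100.00       877.6967     1,755.3935
  3     1,100.00       784.0078     2,352.0234
  4     1,100.00       700.3196     2,801.2785
  5     1,100.00       625.5646     3,127.8232
  6     1,100.00       558.7893     3,352.7359
  7     1,100.00       499.1419     3,493.9931
  8     1,100.00       445.8614     3,566.8914
  9     1,100.00       398.2684     3,584.4152
  10   11,100.00     3,589.8971    35,898.9710
  Σ                  9,462.1284    60,916.1067
Price P = Σ PV = 9,462.1284.
Macaulay duration = Σ(t·PV) / P = 60,916.1067 / 9,462.1284 = 6.43789 years.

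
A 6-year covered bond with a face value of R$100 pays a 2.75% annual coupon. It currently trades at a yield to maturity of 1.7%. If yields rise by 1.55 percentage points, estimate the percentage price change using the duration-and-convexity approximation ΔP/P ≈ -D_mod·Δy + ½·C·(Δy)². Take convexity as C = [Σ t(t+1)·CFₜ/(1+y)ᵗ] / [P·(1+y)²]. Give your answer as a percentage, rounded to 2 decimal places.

With y = 0.017:
  t   CF        PV=CF/(1+0.017)^t    t·PV        t(t+1)·PV
  1         2.75         2.7040         2.7040           5.4081
  2         2.75         2.6588         5.3177          15.9530
  3         2.75         2.6144         7.8432          31.3726
  4         2.75         2.5707        10.2827          51.4137
  5         2.75         2.5277        12.6386          75.8314
  6       102.75        92.8659       557.1952       3,900.3664
  Σ                    105.9415       595.9814       4,080.3452
P = 105.9415; D_Mac = 5.62557 yrs; D_mod = 5.53153 yrs; C = 37.23821.
Duration effect: -5.53153 × (+0.0155) = -0.085739
Convexity effect: 0.5 × 37.23821 × (0.0155)² = +0.0044732
ΔP/P ≈ -0.085739 + 0.0044732 = -0.081266 = -8.1266%.

-8.13%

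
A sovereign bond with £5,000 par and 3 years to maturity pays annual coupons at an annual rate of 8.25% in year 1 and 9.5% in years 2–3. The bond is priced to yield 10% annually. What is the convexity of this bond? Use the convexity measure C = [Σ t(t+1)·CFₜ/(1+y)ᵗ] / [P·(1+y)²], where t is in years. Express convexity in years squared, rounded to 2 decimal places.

With y = 0.1:
  t   CF        PV=CF/(1+0.1)^t    t·PV        t(t+1)·PV
  1       412.50       375.0000       375.0000         750.0000
  2       475.00       392.5620       785.1240       2,355.3719
  3     5,475.00     4,113.4485    12,340.3456      49,361.3824
  Σ                  4,881.0105    13,500.4696      52,466.7543
P = 4,881.0105.
Convexity = Σ t(t+1)·PV / [P·(1+y)²] = 52,466.7543 / (4,881.0105 × 1.210000) = 8.88360.

8.88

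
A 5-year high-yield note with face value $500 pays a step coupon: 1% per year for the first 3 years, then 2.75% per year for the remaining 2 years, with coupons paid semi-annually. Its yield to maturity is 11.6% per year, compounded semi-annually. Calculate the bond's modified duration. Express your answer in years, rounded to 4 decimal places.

4.5615 years

Periodic yield y = 0.058. First find Macaulay duration:
  t   CF        PV=CF/(1+0.058)^t    t·PV
  1        2.500         2.3629         2.3629
  2        2.500         2.2334         4.4668
  3        2.500         2.1110         6.3329
  4        2.500         1.9953         7.9810
  5        2.500         1.8859         9.4293
  6        2.500         1.7825        10.6949
  7        6.875         4.6331        32.4318
  8        6.875         4.3791        35.0330
  9        6.875         4.1391        37.2515
  10     506.875       288.4325     2,884.3250
  Σ                    313.9547     3,030.3093
P = 313.9547; Macaulay duration = 3,030.3093 / 313.9547 = 9.65206 half-year periods = 4.82603 years.
Modified duration = D_Mac / (1 + y) = 4.82603 / 1.058 = 4.56146 years.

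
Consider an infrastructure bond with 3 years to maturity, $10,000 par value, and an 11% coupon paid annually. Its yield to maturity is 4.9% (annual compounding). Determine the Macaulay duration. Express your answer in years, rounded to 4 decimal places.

2.7345 years

Periodic yield y = 0.049. Discount each cash flow and weight by its year:
  t   CF        PV=CF/(1+0.049)^t    t·PV
  1     1,100.00     1,048.6177     1,048.6177
  2     1,100.00       999.6356     1,999.2712
  3    11,100.00     9,616.0456    28,848.1368
  Σ                 11,664.2989    31,896.0257
Price P = Σ PV = 11,664.2989.
Macaulay duration = Σ(t·PV) / P = 31,896.0257 / 11,664.2989 = 2.73450 years.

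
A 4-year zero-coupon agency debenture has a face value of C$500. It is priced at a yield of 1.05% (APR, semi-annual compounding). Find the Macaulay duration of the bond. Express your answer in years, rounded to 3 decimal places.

4.000 years

A zero-coupon bond has a single cash flow at maturity, so its Macaulay duration equals its maturity: 4 years.
(Equivalently: 8 semi-annual periods ÷ 2 = 4 years.)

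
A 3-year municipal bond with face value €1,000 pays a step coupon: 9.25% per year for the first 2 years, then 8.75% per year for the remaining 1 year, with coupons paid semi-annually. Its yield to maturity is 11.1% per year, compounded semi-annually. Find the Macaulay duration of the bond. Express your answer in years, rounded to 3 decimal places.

2.678 years

Periodic yield y = 0.0555. Discount each cash flow and weight by its period:
  t   CF        PV=CF/(1+0.0555)^t    t·PV
  1        46.25        43.8181        43.8181
  2        46.25        41.5141        83.0281
  3        46.25        39.3312       117.9936
  4        46.25        37.2631       149.0523
  5        43.75        33.3954       166.9771
  6     1,043.75       754.8264     4,528.9582
  Σ                    950.1482     5,089.8274
Price P = Σ PV = 950.1482.
Macaulay duration = Σ(t·PV) / P = 5,089.8274 / 950.1482 = 5.35688 half-year periods.
In years: 5.35688 / 2 = 2.67844 years.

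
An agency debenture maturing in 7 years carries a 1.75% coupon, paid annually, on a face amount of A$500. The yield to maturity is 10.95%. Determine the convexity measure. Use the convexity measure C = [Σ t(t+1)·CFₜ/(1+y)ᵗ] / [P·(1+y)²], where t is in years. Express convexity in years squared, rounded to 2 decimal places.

41.26

With y = 0.1095:
  t   CF        PV=CF/(1+0.1095)^t    t·PV        t(t+1)·PV
  1         8.75         7.8864         7.8864          15.7729
  2         8.75         7.1081        14.2162          42.6486
  3         8.75         6.4066        19.2197          76.8789
  4         8.75         5.7743        23.0972         115.4859
  5         8.75         5.2044        26.0221         156.1323
  6         8.75         4.6908        28.1446         197.0124
  7       508.75       245.8178     1,720.7244      13,765.7952
  Σ                    282.8884     1,839.3106      14,369.7261
P = 282.8884.
Convexity = Σ t(t+1)·PV / [P·(1+y)²] = 14,369.7261 / (282.8884 × 1.230990) = 41.26471.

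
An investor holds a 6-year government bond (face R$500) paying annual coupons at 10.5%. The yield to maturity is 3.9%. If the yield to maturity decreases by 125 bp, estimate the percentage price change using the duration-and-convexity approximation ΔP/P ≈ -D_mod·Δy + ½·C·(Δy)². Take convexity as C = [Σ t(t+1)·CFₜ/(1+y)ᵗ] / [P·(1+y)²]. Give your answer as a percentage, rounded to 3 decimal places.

+6.163%

With y = 0.039:
  t   CF        PV=CF/(1+0.039)^t    t·PV        t(t+1)·PV
  1        52.50        50.5294        50.5294         101.0587
  2        52.50        48.6327        97.2654         291.7961
  3        52.50        46.8072       140.4216         561.6864
  4        52.50        45.0502       180.2010         901.0048
  5        52.50        43.3592       216.7962       1,300.7769
  6       552.50       439.1764     2,635.0584      18,445.4089
  Σ                    673.5551     3,320.2718      21,601.7318
P = 673.5551; D_Mac = 4.92947 yrs; D_mod = 4.74444 yrs; C = 29.70875.
Duration effect: -4.74444 × (-0.0125) = +0.059306
Convexity effect: 0.5 × 29.70875 × (-0.0125)² = +0.0023210
ΔP/P ≈ +0.059306 + 0.0023210 = +0.061626 = +6.1626%.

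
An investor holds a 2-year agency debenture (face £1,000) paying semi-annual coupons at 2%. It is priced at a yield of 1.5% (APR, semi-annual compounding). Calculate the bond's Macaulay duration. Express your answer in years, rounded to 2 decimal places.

1.97 years

Periodic yield y = 0.0075. Discount each cash flow and weight by its period:
  t   CF        PV=CF/(1+0.0075)^t    t·PV
  1        10.00         9.9256         9.9256
  2        10.00         9.8517        19.7033
  3        10.00         9.7783        29.3350
  4     1,010.00       980.2597     3,921.0389
  Σ                  1,009.8153     3,980.0028
Price P = Σ PV = 1,009.8153.
Macaulay duration = Σ(t·PV) / P = 3,980.0028 / 1,009.8153 = 3.94132 half-year periods.
In years: 3.94132 / 2 = 1.97066 years.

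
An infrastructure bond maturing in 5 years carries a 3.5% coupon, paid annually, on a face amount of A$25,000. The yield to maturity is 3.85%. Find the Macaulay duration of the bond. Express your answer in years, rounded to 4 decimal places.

4.6701 years

Periodic yield y = 0.0385. Discount each cash flow and weight by its year:
  t   CF        PV=CF/(1+0.0385)^t    t·PV
  1       875.00       842.5614       842.5614
  2       875.00       811.3254     1,622.6507
  3       875.00       781.2473     2,343.7420
  4       875.00       752.2844     3,009.1376
  5    25,875.00    21,421.4002   107,107.0008
  Σ                 24,608.8186   114,925.0925
Price P = Σ PV = 24,608.8186.
Macaulay duration = Σ(t·PV) / P = 114,925.0925 / 24,608.8186 = 4.67008 years.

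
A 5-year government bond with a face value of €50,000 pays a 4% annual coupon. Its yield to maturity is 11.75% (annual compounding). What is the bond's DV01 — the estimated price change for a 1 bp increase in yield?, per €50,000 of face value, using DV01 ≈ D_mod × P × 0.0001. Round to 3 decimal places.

Periodic yield y = 0.1175.
  t   CF        PV=CF/(1+0.1175)^t    t·PV
  1     2,000.00     1,789.7092     1,789.7092
  2     2,000.00     1,601.5295     3,203.0589
  3     2,000.00     1,433.1360     4,299.4079
  4     2,000.00     1,282.4483     5,129.7932
  5    52,000.00    29,837.7235   149,188.6173
  Σ                 35,944.5464   163,610.5866
P = 35,944.5464; D_Mac = 4.55175 yrs; D_mod = 4.07315 yrs.
DV01 ≈ 4.07315 × 35,944.5464 × 0.0001 = 14.640768.

€14.641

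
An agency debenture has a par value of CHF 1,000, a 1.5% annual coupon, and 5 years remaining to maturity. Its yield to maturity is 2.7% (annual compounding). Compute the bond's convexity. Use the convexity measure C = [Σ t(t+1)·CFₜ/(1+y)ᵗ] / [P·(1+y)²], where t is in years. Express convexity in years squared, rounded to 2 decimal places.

27.30

With y = 0.027:
  t   CF        PV=CF/(1+0.027)^t    t·PV        t(t+1)·PV
  1        15.00        14.6056        14.6056          29.2113
  2        15.00        14.2217        28.4433          85.3300
  3        15.00        13.8478        41.5433         166.1733
  4        15.00        13.4837        53.9349         269.6743
  5     1,015.00       888.4108     4,442.0539      26,652.3237
  Σ                    944.5696     4,580.5811      27,202.7125
P = 944.5696.
Convexity = Σ t(t+1)·PV / [P·(1+y)²] = 27,202.7125 / (944.5696 × 1.054729) = 27.30470.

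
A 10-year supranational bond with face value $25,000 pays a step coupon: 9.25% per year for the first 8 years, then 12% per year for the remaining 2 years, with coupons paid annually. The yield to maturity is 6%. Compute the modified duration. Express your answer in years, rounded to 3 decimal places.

Periodic yield y = 0.06. First find Macaulay duration:
  t   CF        PV=CF/(1+0.06)^t    t·PV
  1     2,312.50     2,181.6038     2,181.6038
  2     2,312.50     2,058.1168     4,116.2335
  3     2,312.50     1,941.6196     5,824.8588
  4     2,312.50     1,831.7166     7,326.8664
  5     2,312.50     1,728.0345     8,640.1726
  6     2,312.50     1,630.2212     9,781.3275
  7     2,312.50     1,537.9446    10,765.6120
  8     2,312.50     1,450.8911    11,607.1289
  9     3,000.00     1,775.6954    15,981.2585
  10   28,000.00    15,635.0538   156,350.5375
  Σ                 31,770.8973   232,575.5995
P = 31,770.8973; Macaulay duration = 232,575.5995 / 31,770.8973 = 7.32040 years.
Modified duration = D_Mac / (1 + y) = 7.32040 / 1.06 = 6.90604 years.

6.906 years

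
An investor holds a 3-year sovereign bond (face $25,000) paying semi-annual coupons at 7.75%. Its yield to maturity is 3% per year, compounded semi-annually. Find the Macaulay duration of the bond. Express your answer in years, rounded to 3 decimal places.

Periodic yield y = 0.015. Discount each cash flow and weight by its period:
  t   CF        PV=CF/(1+0.015)^t    t·PV
  1       968.75       954.4335       954.4335
  2       968.75       940.3286     1,880.6571
  3       968.75       926.4321     2,779.2963
  4       968.75       912.7410     3,650.9639
  5       968.75       899.2522     4,496.2610
  6    25,968.75    23,749.5176   142,497.1054
  Σ                 28,382.7049   156,258.7171
Price P = Σ PV = 28,382.7049.
Macaulay duration = Σ(t·PV) / P = 156,258.7171 / 28,382.7049 = 5.50542 half-year periods.
In years: 5.50542 / 2 = 2.75271 years.

2.753 years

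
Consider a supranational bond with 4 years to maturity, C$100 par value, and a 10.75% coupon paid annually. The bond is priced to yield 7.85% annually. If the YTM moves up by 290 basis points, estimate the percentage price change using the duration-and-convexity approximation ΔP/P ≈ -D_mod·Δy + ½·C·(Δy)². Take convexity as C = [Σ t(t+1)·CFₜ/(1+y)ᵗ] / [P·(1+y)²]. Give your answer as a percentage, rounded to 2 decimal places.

With y = 0.0785:
  t   CF        PV=CF/(1+0.0785)^t    t·PV        t(t+1)·PV
  1        10.75         9.9675         9.9675          19.9351
  2        10.75         9.2420        18.4841          55.4523
  3        10.75         8.5694        25.7081         102.8322
  4       110.75        81.8584       327.4335       1,637.1676
  Σ                    109.6373       381.5932       1,815.3872
P = 109.6373; D_Mac = 3.48050 yrs; D_mod = 3.22717 yrs; C = 14.23543.
Duration effect: -3.22717 × (+0.029) = -0.093588
Convexity effect: 0.5 × 14.23543 × (0.029)² = +0.0059860
ΔP/P ≈ -0.093588 + 0.0059860 = -0.087602 = -8.7602%.

-8.76%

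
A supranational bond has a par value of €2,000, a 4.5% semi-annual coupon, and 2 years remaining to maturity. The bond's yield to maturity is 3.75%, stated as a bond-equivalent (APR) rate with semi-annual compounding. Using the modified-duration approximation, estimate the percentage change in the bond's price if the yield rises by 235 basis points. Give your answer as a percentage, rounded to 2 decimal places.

-4.46%

Periodic yield y = 0.01875. Modified duration first:
  t   CF        PV=CF/(1+0.01875)^t    t·PV
  1        45.00        44.1718        44.1718
  2        45.00        43.3588        86.7176
  3        45.00        42.5608       127.6824
  4     2,045.00     1,898.5534     7,594.2137
  Σ                  2,028.6448     7,852.7855
P = 2,028.6448; D_Mac = 3.87095 half-year periods = 1.93548 yrs; D_mod = 1.93548/(1+0.01875) = 1.89985 yrs.
ΔP/P ≈ -D_mod · Δy = -1.89985 × (+0.0235) = -0.044647 = -4.4647%.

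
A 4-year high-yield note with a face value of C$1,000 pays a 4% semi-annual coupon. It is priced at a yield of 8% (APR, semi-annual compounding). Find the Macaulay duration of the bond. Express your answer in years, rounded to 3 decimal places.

3.712 years

Periodic yield y = 0.04. Discount each cash flow and weight by its period:
  t   CF        PV=CF/(1+0.04)^t    t·PV
  1        20.00        19.2308        19.2308
  2        20.00        18.4911        36.9822
  3        20.00        17.7799        53.3398
  4        20.00        17.0961        68.3843
  5        20.00        16.4385        82.1927
  6        20.00        15.8063        94.8377
  7        20.00        15.1984       106.3885
  8     1,020.00       745.3040     5,962.4321
  Σ                    865.3451     6,423.7882
Price P = Σ PV = 865.3451.
Macaulay duration = Σ(t·PV) / P = 6,423.7882 / 865.3451 = 7.42338 half-year periods.
In years: 7.42338 / 2 = 3.71169 years.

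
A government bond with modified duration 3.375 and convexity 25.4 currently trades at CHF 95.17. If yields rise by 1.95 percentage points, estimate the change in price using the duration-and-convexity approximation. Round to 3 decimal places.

-CHF 5.804

Duration effect: -D_mod·Δy = -3.375 × (+0.0195) = -0.0658125
Convexity effect: ½·C·(Δy)² = 0.5 × 25.4 × (0.0195)² = +0.004829175
ΔP/P ≈ -0.0658125 + 0.004829175 = -0.060983325
ΔP ≈ 95.17 × (-0.060983325) = -5.80378304025.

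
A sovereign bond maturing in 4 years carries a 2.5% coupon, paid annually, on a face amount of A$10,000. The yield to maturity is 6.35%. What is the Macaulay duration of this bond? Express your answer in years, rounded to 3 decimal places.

3.844 years

Periodic yield y = 0.0635. Discount each cash flow and weight by its year:
  t   CF        PV=CF/(1+0.0635)^t    t·PV
  1       250.00       235.0729       235.0729
  2       250.00       221.0370       442.0740
  3       250.00       207.8392       623.5177
  4    10,250.00     8,012.6079    32,050.4314
  Σ                  8,676.5570    33,351.0960
Price P = Σ PV = 8,676.5570.
Macaulay duration = Σ(t·PV) / P = 33,351.0960 / 8,676.5570 = 3.84382 years.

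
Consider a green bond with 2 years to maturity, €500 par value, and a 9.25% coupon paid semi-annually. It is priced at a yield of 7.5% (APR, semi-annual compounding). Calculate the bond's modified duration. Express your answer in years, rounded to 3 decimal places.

Periodic yield y = 0.0375. First find Macaulay duration:
  t   CF        PV=CF/(1+0.0375)^t    t·PV
  1       23.125        22.2892        22.2892
  2       23.125        21.4835        42.9670
  3       23.125        20.7070        62.1210
  4      523.125       451.4951     1,805.9805
  Σ                    515.9748     1,933.3577
P = 515.9748; Macaulay duration = 1,933.3577 / 515.9748 = 3.74700 half-year periods = 1.87350 years.
Modified duration = D_Mac / (1 + y) = 1.87350 / 1.0375 = 1.80578 years.

1.806 years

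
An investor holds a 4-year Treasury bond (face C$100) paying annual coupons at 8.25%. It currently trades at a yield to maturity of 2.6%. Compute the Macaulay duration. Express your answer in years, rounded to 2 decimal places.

3.61 years

Periodic yield y = 0.026. Discount each cash flow and weight by its year:
  t   CF        PV=CF/(1+0.026)^t    t·PV
  1         8.25         8.0409         8.0409
  2         8.25         7.8372        15.6743
  3         8.25         7.6386        22.9157
  4       108.25        97.6874       390.7495
  Σ                    121.2041       437.3805
Price P = Σ PV = 121.2041.
Macaulay duration = Σ(t·PV) / P = 437.3805 / 121.2041 = 3.60863 years.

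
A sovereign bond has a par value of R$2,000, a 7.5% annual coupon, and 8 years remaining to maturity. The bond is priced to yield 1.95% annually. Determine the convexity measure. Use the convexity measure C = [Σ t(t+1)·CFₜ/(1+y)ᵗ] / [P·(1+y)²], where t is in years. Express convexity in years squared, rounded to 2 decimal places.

With y = 0.0195:
  t   CF        PV=CF/(1+0.0195)^t    t·PV        t(t+1)·PV
  1       150.00       147.1309       147.1309         294.2619
  2       150.00       144.3168       288.6335         865.9006
  3       150.00       141.5564       424.6693       1,698.6770
  4       150.00       138.8489       555.3955       2,776.9773
  5       150.00       136.1931       680.9655       4,085.7930
  6       150.00       133.5881       801.5288       5,610.7016
  7       150.00       131.0330       917.2309       7,337.8474
  8     2,150.00     1,842.2163    14,737.7303     132,639.5731
  Σ                  2,814.8835    18,553.2848     155,309.7320
P = 2,814.8835.
Convexity = Σ t(t+1)·PV / [P·(1+y)²] = 155,309.7320 / (2,814.8835 × 1.039380) = 53.08402.

53.08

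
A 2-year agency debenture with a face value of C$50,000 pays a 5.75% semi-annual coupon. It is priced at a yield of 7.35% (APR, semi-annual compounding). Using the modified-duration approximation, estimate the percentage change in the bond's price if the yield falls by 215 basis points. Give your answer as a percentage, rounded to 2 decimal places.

Periodic yield y = 0.03675. Modified duration first:
  t   CF        PV=CF/(1+0.03675)^t    t·PV
  1     1,437.50     1,386.5445     1,386.5445
  2     1,437.50     1,337.3952     2,674.7904
  3     1,437.50     1,289.9882     3,869.9645
  4    51,437.50    44,522.9238   178,091.6952
  Σ                 48,536.8516   186,022.9945
P = 48,536.8516; D_Mac = 3.83261 half-year periods = 1.91631 yrs; D_mod = 1.91631/(1+0.03675) = 1.84838 yrs.
ΔP/P ≈ -D_mod · Δy = -1.84838 × (-0.0215) = +0.039740 = +3.9740%.

+3.97%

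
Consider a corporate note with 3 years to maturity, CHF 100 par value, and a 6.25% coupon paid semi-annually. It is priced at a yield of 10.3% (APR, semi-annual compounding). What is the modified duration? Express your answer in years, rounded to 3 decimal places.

Periodic yield y = 0.0515. First find Macaulay duration:
  t   CF        PV=CF/(1+0.0515)^t    t·PV
  1        3.125         2.9719         2.9719
  2        3.125         2.8264         5.6528
  3        3.125         2.6880         8.0639
  4        3.125         2.5563        10.2252
  5        3.125         2.4311        12.1555
  6      103.125        76.2971       457.7829
  Σ                     89.7708       496.8522
P = 89.7708; Macaulay duration = 496.8522 / 89.7708 = 5.53467 half-year periods = 2.76734 years.
Modified duration = D_Mac / (1 + y) = 2.76734 / 1.0515 = 2.63180 years.

2.632 years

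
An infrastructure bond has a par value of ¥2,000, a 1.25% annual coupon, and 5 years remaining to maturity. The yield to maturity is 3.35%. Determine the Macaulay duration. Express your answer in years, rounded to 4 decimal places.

Periodic yield y = 0.0335. Discount each cash flow and weight by its year:
  t   CF        PV=CF/(1+0.0335)^t    t·PV
  1        25.00        24.1896        24.1896
  2        25.00        23.4056        46.8111
  3        25.00        22.6469        67.9407
  4        25.00        21.9128        87.6512
  5     2,025.00     1,717.4046     8,587.0230
  Σ                  1,809.5595     8,813.6157
Price P = Σ PV = 1,809.5595.
Macaulay duration = Σ(t·PV) / P = 8,813.6157 / 1,809.5595 = 4.87059 years.

4.8706 years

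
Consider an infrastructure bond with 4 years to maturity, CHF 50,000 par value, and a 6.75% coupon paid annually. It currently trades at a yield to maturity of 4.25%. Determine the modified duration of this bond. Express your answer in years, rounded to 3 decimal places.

3.504 years

Periodic yield y = 0.0425. First find Macaulay duration:
  t   CF        PV=CF/(1+0.0425)^t    t·PV
  1     3,375.00     3,237.4101     3,237.4101
  2     3,375.00     3,105.4293     6,210.8587
  3     3,375.00     2,978.8291     8,936.4873
  4    53,375.00    45,189.0939   180,756.3757
  Σ                 54,510.7624   199,141.1317
P = 54,510.7624; Macaulay duration = 199,141.1317 / 54,510.7624 = 3.65324 years.
Modified duration = D_Mac / (1 + y) = 3.65324 / 1.0425 = 3.50431 years.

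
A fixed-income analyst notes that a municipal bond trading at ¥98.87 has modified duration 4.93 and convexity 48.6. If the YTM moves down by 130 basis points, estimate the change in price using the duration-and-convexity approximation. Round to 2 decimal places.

+¥6.74

Duration effect: -D_mod·Δy = -4.93 × (-0.013) = +0.064090
Convexity effect: ½·C·(Δy)² = 0.5 × 48.6 × (-0.013)² = +0.0041067
ΔP/P ≈ +0.064090 + 0.0041067 = +0.0681967
ΔP ≈ 98.87 × (+0.0681967) = +6.742607729.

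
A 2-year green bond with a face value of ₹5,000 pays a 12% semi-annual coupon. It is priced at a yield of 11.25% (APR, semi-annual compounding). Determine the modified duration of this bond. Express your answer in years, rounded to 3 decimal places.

1.740 years

Periodic yield y = 0.05625. First find Macaulay duration:
  t   CF        PV=CF/(1+0.05625)^t    t·PV
  1       300.00       284.0237       284.0237
  2       300.00       268.8981       537.7963
  3       300.00       254.5781       763.7344
  4     5,300.00     4,258.0326    17,032.1304
  Σ                  5,065.5325    18,617.6847
P = 5,065.5325; Macaulay duration = 18,617.6847 / 5,065.5325 = 3.67537 half-year periods = 1.83768 years.
Modified duration = D_Mac / (1 + y) = 1.83768 / 1.05625 = 1.73982 years.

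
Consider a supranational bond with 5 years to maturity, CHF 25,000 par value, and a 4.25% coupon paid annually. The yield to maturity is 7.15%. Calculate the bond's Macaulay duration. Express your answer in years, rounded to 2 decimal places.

4.58 years

Periodic yield y = 0.0715. Discount each cash flow and weight by its year:
  t   CF        PV=CF/(1+0.0715)^t    t·PV
  1     1,062.50       991.6006       991.6006
  2     1,062.50       925.4322     1,850.8643
  3     1,062.50       863.6791     2,591.0373
  4     1,062.50       806.0468     3,224.1870
  5    26,062.50    18,452.4992    92,262.4961
  Σ                 22,039.2578   100,920.1853
Price P = Σ PV = 22,039.2578.
Macaulay duration = Σ(t·PV) / P = 100,920.1853 / 22,039.2578 = 4.57911 years.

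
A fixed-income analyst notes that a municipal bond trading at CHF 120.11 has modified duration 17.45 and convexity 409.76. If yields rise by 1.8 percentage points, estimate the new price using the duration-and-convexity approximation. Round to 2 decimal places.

Duration effect: -D_mod·Δy = -17.45 × (+0.018) = -0.314100
Convexity effect: ½·C·(Δy)² = 0.5 × 409.76 × (0.018)² = +0.06638112
ΔP/P ≈ -0.314100 + 0.06638112 = -0.24771888
New price ≈ 120.11 × (1 - 0.24771888) = 90.3564853232.

CHF 90.36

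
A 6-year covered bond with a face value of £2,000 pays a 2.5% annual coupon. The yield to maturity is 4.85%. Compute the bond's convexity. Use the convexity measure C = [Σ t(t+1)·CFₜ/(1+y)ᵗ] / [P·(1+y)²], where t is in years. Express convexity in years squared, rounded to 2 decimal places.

With y = 0.0485:
  t   CF        PV=CF/(1+0.0485)^t    t·PV        t(t+1)·PV
  1        50.00        47.6872        47.6872          95.3743
  2        50.00        45.4813        90.9627         272.8880
  3        50.00        43.3775       130.1326         520.5302
  4        50.00        41.3710       165.4841         827.4205
  5        50.00        39.4573       197.2867       1,183.7203
  6     2,050.00     1,542.9194     9,257.5167      64,802.6167
  Σ                  1,760.2938     9,889.0699      67,702.5499
P = 1,760.2938.
Convexity = Σ t(t+1)·PV / [P·(1+y)²] = 67,702.5499 / (1,760.2938 × 1.099352) = 34.98509.

34.99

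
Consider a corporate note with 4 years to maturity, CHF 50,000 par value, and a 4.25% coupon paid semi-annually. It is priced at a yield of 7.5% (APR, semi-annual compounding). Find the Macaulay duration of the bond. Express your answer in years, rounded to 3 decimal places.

Periodic yield y = 0.0375. Discount each cash flow and weight by its period:
  t   CF        PV=CF/(1+0.0375)^t    t·PV
  1     1,062.50     1,024.0964     1,024.0964
  2     1,062.50       987.0809     1,974.1617
  3     1,062.50       951.4032     2,854.2097
  4     1,062.50       917.0152     3,668.0607
  5     1,062.50       883.8700     4,419.3502
  6     1,062.50       851.9229     5,111.5376
  7     1,062.50       821.1305     5,747.9137
  8    51,062.50    38,036.2095   304,289.6760
  Σ                 44,472.7286   329,089.0059
Price P = Σ PV = 44,472.7286.
Macaulay duration = Σ(t·PV) / P = 329,089.0059 / 44,472.7286 = 7.39979 half-year periods.
In years: 7.39979 / 2 = 3.69990 years.

3.700 years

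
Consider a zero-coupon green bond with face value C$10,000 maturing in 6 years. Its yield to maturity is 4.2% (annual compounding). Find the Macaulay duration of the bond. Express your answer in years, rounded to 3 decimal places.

A zero-coupon bond has a single cash flow at maturity, so its Macaulay duration equals its maturity: 6 years.

6.000 years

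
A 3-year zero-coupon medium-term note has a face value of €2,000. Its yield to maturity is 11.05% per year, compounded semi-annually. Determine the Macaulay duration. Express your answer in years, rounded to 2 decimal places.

A zero-coupon bond has a single cash flow at maturity, so its Macaulay duration equals its maturity: 3 years.
(Equivalently: 6 semi-annual periods ÷ 2 = 3 years.)

3.00 years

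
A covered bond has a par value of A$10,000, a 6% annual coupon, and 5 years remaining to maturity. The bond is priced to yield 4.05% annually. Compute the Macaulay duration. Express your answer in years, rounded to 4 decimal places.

Periodic yield y = 0.0405. Discount each cash flow and weight by its year:
  t   CF        PV=CF/(1+0.0405)^t    t·PV
  1       600.00       576.6458       576.6458
  2       600.00       554.2007     1,108.4014
  3       600.00       532.6292     1,597.8877
  4       600.00       511.8974     2,047.5895
  5    10,600.00     8,691.5142    43,457.5708
  Σ                 10,866.8873    48,788.0954
Price P = Σ PV = 10,866.8873.
Macaulay duration = Σ(t·PV) / P = 48,788.0954 / 10,866.8873 = 4.48961 years.

4.4896 years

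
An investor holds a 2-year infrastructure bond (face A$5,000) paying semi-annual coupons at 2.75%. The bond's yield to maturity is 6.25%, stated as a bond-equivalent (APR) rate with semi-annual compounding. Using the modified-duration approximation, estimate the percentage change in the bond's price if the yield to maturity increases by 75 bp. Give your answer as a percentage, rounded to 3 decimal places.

-1.424%

Periodic yield y = 0.03125. Modified duration first:
  t   CF        PV=CF/(1+0.03125)^t    t·PV
  1        68.75        66.6667        66.6667
  2        68.75        64.6465       129.2929
  3        68.75        62.6875       188.0624
  4     5,068.75     4,481.7232    17,926.8926
  Σ                  4,675.7238    18,310.9146
P = 4,675.7238; D_Mac = 3.91617 half-year periods = 1.95808 yrs; D_mod = 1.95808/(1+0.03125) = 1.89875 yrs.
ΔP/P ≈ -D_mod · Δy = -1.89875 × (+0.0075) = -0.014241 = -1.4241%.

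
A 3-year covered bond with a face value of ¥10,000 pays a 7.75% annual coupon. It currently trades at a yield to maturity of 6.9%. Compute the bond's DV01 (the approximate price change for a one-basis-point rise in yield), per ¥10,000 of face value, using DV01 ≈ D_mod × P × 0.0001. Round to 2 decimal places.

Periodic yield y = 0.069.
  t   CF        PV=CF/(1+0.069)^t    t·PV
  1       775.00       724.9766       724.9766
  2       775.00       678.1821     1,356.3641
  3    10,775.00     8,820.3164    26,460.9491
  Σ                 10,223.4750    28,542.2899
P = 10,223.4750; D_Mac = 2.79184 yrs; D_mod = 2.61164 yrs.
DV01 ≈ 2.61164 × 10,223.4750 × 0.0001 = 2.669999.

¥2.67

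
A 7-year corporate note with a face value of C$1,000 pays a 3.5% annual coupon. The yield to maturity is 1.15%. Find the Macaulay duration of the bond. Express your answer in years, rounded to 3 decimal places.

6.384 years

Periodic yield y = 0.0115. Discount each cash flow and weight by its year:
  t   CF        PV=CF/(1+0.0115)^t    t·PV
  1        35.00        34.6021        34.6021
  2        35.00        34.2087        68.4174
  3        35.00        33.8197       101.4592
  4        35.00        33.4352       133.7410
  5        35.00        33.0551       165.2756
  6        35.00        32.6793       196.0758
  7     1,035.00       955.3866     6,687.7061
  Σ                  1,157.1867     7,387.2771
Price P = Σ PV = 1,157.1867.
Macaulay duration = Σ(t·PV) / P = 7,387.2771 / 1,157.1867 = 6.38382 years.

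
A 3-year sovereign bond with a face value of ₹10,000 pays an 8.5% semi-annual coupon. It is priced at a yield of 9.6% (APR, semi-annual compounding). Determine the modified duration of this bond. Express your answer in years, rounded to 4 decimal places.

Periodic yield y = 0.048. First find Macaulay duration:
  t   CF        PV=CF/(1+0.048)^t    t·PV
  1       425.00       405.5344       405.5344
  2       425.00       386.9603       773.9205
  3       425.00       369.2369     1,107.7107
  4       425.00       352.3253     1,409.3011
  5       425.00       336.1882     1,680.9412
  6    10,425.00     7,868.7975    47,212.7849
  Σ                  9,719.0425    52,590.1927
P = 9,719.0425; Macaulay duration = 52,590.1927 / 9,719.0425 = 5.41105 half-year periods = 2.70552 years.
Modified duration = D_Mac / (1 + y) = 2.70552 / 1.048 = 2.58161 years.

2.5816 years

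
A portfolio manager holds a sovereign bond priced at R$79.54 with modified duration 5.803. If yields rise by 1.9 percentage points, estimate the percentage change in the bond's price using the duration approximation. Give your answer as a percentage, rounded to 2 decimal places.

Duration approximation: ΔP/P ≈ -D_mod · Δy = -5.803 × (+0.019) = -0.110257.
As a percentage: -11.0257%.

-11.03%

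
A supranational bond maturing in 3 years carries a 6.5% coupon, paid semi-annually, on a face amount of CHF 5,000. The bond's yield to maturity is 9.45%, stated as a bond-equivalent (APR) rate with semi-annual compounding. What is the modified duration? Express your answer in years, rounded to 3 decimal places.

2.638 years

Periodic yield y = 0.04725. First find Macaulay duration:
  t   CF        PV=CF/(1+0.04725)^t    t·PV
  1       162.50       155.1683       155.1683
  2       162.50       148.1674       296.3348
  3       162.50       141.4823       424.4470
  4       162.50       135.0989       540.3957
  5       162.50       129.0035       645.0175
  6     5,162.50     3,913.4325    23,480.5952
  Σ                  4,622.3530    25,541.9585
P = 4,622.3530; Macaulay duration = 25,541.9585 / 4,622.3530 = 5.52575 half-year periods = 2.76287 years.
Modified duration = D_Mac / (1 + y) = 2.76287 / 1.04725 = 2.63822 years.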